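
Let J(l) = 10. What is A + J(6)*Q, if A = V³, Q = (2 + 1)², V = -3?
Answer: 63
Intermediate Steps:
Q = 9 (Q = 3² = 9)
A = -27 (A = (-3)³ = -27)
A + J(6)*Q = -27 + 10*9 = -27 + 90 = 63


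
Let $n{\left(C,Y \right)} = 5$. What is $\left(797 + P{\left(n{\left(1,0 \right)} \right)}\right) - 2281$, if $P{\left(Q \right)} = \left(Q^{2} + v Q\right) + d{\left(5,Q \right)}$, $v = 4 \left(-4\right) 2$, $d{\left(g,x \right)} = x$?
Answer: $-1614$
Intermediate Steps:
$v = -32$ ($v = \left(-16\right) 2 = -32$)
$P{\left(Q \right)} = Q^{2} - 31 Q$ ($P{\left(Q \right)} = \left(Q^{2} - 32 Q\right) + Q = Q^{2} - 31 Q$)
$\left(797 + P{\left(n{\left(1,0 \right)} \right)}\right) - 2281 = \left(797 + 5 \left(-31 + 5\right)\right) - 2281 = \left(797 + 5 \left(-26\right)\right) - 2281 = \left(797 - 130\right) - 2281 = 667 - 2281 = -1614$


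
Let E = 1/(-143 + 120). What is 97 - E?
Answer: 2232/23 ≈ 97.043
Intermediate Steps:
E = -1/23 (E = 1/(-23) = -1/23 ≈ -0.043478)
97 - E = 97 - 1*(-1/23) = 97 + 1/23 = 2232/23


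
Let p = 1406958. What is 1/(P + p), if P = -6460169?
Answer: -1/5053211 ≈ -1.9789e-7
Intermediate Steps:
1/(P + p) = 1/(-6460169 + 1406958) = 1/(-5053211) = -1/5053211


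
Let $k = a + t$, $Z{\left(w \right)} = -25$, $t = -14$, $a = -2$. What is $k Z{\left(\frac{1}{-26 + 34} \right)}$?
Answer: $400$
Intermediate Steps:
$k = -16$ ($k = -2 - 14 = -16$)
$k Z{\left(\frac{1}{-26 + 34} \right)} = \left(-16\right) \left(-25\right) = 400$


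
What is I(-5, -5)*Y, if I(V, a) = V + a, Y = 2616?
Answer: -26160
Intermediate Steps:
I(-5, -5)*Y = (-5 - 5)*2616 = -10*2616 = -26160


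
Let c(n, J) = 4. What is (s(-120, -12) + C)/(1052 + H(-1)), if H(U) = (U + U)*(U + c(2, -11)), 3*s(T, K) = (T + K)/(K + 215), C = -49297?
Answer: -10007335/212338 ≈ -47.129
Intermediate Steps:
s(T, K) = (K + T)/(3*(215 + K)) (s(T, K) = ((T + K)/(K + 215))/3 = ((K + T)/(215 + K))/3 = (K + T)/(3*(215 + K)))
H(U) = 2*U*(4 + U) (H(U) = (U + U)*(U + 4) = (2*U)*(4 + U) = 2*U*(4 + U))
(s(-120, -12) + C)/(1052 + H(-1)) = ((-12 - 120)/(3*(215 - 12)) - 49297)/(1052 + 2*(-1)*(4 - 1)) = ((⅓)*(-132)/203 - 49297)/(1052 + 2*(-1)*3) = ((⅓)*(1/203)*(-132) - 49297)/(1052 - 6) = (-44/203 - 49297)/1046 = -10007335/203*1/1046 = -10007335/212338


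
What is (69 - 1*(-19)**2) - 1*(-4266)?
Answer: 3974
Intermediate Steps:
(69 - 1*(-19)**2) - 1*(-4266) = (69 - 1*361) + 4266 = (69 - 361) + 4266 = -292 + 4266 = 3974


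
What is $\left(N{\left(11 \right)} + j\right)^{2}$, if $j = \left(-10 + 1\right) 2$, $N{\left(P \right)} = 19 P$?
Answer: $36481$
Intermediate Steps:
$j = -18$ ($j = \left(-9\right) 2 = -18$)
$\left(N{\left(11 \right)} + j\right)^{2} = \left(19 \cdot 11 - 18\right)^{2} = \left(209 - 18\right)^{2} = 191^{2} = 36481$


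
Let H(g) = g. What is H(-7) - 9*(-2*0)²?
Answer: -7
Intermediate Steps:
H(-7) - 9*(-2*0)² = -7 - 9*(-2*0)² = -7 - 9*0² = -7 - 9*0 = -7 + 0 = -7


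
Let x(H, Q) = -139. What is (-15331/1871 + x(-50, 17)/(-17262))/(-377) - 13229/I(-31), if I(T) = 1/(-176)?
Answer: 28349534900622469/12176045154 ≈ 2.3283e+6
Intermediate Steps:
I(T) = -1/176
(-15331/1871 + x(-50, 17)/(-17262))/(-377) - 13229/I(-31) = (-15331/1871 - 139/(-17262))/(-377) - 13229/(-1/176) = (-15331*1/1871 - 139*(-1/17262))*(-1/377) - 13229*(-176) = (-15331/1871 + 139/17262)*(-1/377) + 2328304 = -264383653/32297202*(-1/377) + 2328304 = 264383653/12176045154 + 2328304 = 28349534900622469/12176045154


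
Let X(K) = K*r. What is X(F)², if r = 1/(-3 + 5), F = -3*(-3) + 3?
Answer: 36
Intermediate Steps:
F = 12 (F = 9 + 3 = 12)
r = ½ (r = 1/2 = ½ ≈ 0.50000)
X(K) = K/2 (X(K) = K*(½) = K/2)
X(F)² = ((½)*12)² = 6² = 36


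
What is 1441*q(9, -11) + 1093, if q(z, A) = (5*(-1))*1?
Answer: -6112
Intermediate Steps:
q(z, A) = -5 (q(z, A) = -5*1 = -5)
1441*q(9, -11) + 1093 = 1441*(-5) + 1093 = -7205 + 1093 = -6112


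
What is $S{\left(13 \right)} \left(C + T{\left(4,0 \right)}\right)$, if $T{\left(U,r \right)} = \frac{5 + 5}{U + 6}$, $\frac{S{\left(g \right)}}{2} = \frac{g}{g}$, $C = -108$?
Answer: $-214$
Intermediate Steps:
$S{\left(g \right)} = 2$ ($S{\left(g \right)} = 2 \frac{g}{g} = 2 \cdot 1 = 2$)
$T{\left(U,r \right)} = \frac{10}{6 + U}$
$S{\left(13 \right)} \left(C + T{\left(4,0 \right)}\right) = 2 \left(-108 + \frac{10}{6 + 4}\right) = 2 \left(-108 + \frac{10}{10}\right) = 2 \left(-108 + 10 \cdot \frac{1}{10}\right) = 2 \left(-108 + 1\right) = 2 \left(-107\right) = -214$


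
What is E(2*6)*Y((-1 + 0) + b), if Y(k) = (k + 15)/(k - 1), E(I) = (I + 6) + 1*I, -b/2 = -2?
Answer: 270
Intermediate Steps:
b = 4 (b = -2*(-2) = 4)
E(I) = 6 + 2*I (E(I) = (6 + I) + I = 6 + 2*I)
Y(k) = (15 + k)/(-1 + k)
E(2*6)*Y((-1 + 0) + b) = (6 + 2*(2*6))*((15 + ((-1 + 0) + 4))/(-1 + ((-1 + 0) + 4))) = (6 + 2*12)*((15 + (-1 + 4))/(-1 + (-1 + 4))) = (6 + 24)*((15 + 3)/(-1 + 3)) = 30*(18/2) = 30*((½)*18) = 30*9 = 270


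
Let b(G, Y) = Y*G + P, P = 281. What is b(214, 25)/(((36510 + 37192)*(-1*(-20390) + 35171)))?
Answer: 5631/4094956822 ≈ 1.3751e-6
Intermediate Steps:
b(G, Y) = 281 + G*Y (b(G, Y) = Y*G + 281 = G*Y + 281 = 281 + G*Y)
b(214, 25)/(((36510 + 37192)*(-1*(-20390) + 35171))) = (281 + 214*25)/(((36510 + 37192)*(-1*(-20390) + 35171))) = (281 + 5350)/((73702*(20390 + 35171))) = 5631/((73702*55561)) = 5631/4094956822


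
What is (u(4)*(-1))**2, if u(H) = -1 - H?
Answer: 25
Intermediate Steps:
(u(4)*(-1))**2 = ((-1 - 1*4)*(-1))**2 = ((-1 - 4)*(-1))**2 = (-5*(-1))**2 = 5**2 = 25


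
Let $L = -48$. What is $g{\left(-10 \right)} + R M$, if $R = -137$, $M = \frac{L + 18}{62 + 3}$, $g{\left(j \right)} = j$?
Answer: $\frac{692}{13} \approx 53.231$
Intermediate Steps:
$M = - \frac{6}{13}$ ($M = \frac{-48 + 18}{62 + 3} = - \frac{30}{65} = \left(-30\right) \frac{1}{65} = - \frac{6}{13} \approx -0.46154$)
$g{\left(-10 \right)} + R M = -10 - - \frac{822}{13} = -10 + \frac{822}{13} = \frac{692}{13}$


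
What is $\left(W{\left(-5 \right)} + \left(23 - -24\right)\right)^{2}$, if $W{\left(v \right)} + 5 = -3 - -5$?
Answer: $1936$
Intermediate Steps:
$W{\left(v \right)} = -3$ ($W{\left(v \right)} = -5 - -2 = -5 + \left(-3 + 5\right) = -5 + 2 = -3$)
$\left(W{\left(-5 \right)} + \left(23 - -24\right)\right)^{2} = \left(-3 + \left(23 - -24\right)\right)^{2} = \left(-3 + \left(23 + 24\right)\right)^{2} = \left(-3 + 47\right)^{2} = 44^{2} = 1936$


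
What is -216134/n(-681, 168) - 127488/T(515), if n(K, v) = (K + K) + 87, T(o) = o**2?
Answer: 2286463718/13526475 ≈ 169.04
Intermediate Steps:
n(K, v) = 87 + 2*K (n(K, v) = 2*K + 87 = 87 + 2*K)
-216134/n(-681, 168) - 127488/T(515) = -216134/(87 + 2*(-681)) - 127488/(515**2) = -216134/(87 - 1362) - 127488/265225 = -216134/(-1275) - 127488*1/265225 = -216134*(-1/1275) - 127488/265225 = 216134/1275 - 127488/265225 = 2286463718/13526475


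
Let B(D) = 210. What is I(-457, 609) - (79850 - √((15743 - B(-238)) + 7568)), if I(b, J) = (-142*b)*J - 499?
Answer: 39440097 + √23101 ≈ 3.9440e+7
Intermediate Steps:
I(b, J) = -499 - 142*J*b (I(b, J) = -142*J*b - 499 = -499 - 142*J*b)
I(-457, 609) - (79850 - √((15743 - B(-238)) + 7568)) = (-499 - 142*609*(-457)) - (79850 - √((15743 - 1*210) + 7568)) = (-499 + 39520446) - (79850 - √((15743 - 210) + 7568)) = 39519947 - (79850 - √(15533 + 7568)) = 39519947 - (79850 - √23101) = 39519947 + (-79850 + √23101) = 39440097 + √23101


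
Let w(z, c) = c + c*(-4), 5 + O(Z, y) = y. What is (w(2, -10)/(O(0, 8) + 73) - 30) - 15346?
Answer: -584273/38 ≈ -15376.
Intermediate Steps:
O(Z, y) = -5 + y
w(z, c) = -3*c (w(z, c) = c - 4*c = -3*c)
(w(2, -10)/(O(0, 8) + 73) - 30) - 15346 = ((-3*(-10))/((-5 + 8) + 73) - 30) - 15346 = (30/(3 + 73) - 30) - 15346 = (30/76 - 30) - 15346 = ((1/76)*30 - 30) - 15346 = (15/38 - 30) - 15346 = -1125/38 - 15346 = -584273/38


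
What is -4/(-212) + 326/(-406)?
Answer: -8436/10759 ≈ -0.78409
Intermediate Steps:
-4/(-212) + 326/(-406) = -4*(-1/212) + 326*(-1/406) = 1/53 - 163/203 = -8436/10759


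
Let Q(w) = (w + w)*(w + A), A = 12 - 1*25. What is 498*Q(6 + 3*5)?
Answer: 167328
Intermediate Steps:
A = -13 (A = 12 - 25 = -13)
Q(w) = 2*w*(-13 + w) (Q(w) = (w + w)*(w - 13) = (2*w)*(-13 + w) = 2*w*(-13 + w))
498*Q(6 + 3*5) = 498*(2*(6 + 3*5)*(-13 + (6 + 3*5))) = 498*(2*(6 + 15)*(-13 + (6 + 15))) = 498*(2*21*(-13 + 21)) = 498*(2*21*8) = 498*336 = 167328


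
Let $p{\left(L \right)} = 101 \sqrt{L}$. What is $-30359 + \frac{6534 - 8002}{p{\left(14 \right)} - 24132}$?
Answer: $- \frac{8837648241607}{291105305} + \frac{74134 \sqrt{14}}{291105305} \approx -30359.0$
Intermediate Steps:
$-30359 + \frac{6534 - 8002}{p{\left(14 \right)} - 24132} = -30359 + \frac{6534 - 8002}{101 \sqrt{14} - 24132} = -30359 - \frac{1468}{-24132 + 101 \sqrt{14}}$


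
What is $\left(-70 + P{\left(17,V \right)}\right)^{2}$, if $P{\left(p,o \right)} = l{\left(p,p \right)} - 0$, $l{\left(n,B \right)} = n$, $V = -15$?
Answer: $2809$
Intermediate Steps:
$P{\left(p,o \right)} = p$ ($P{\left(p,o \right)} = p - 0 = p + 0 = p$)
$\left(-70 + P{\left(17,V \right)}\right)^{2} = \left(-70 + 17\right)^{2} = \left(-53\right)^{2} = 2809$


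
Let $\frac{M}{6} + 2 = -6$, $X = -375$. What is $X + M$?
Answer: $-423$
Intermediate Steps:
$M = -48$ ($M = -12 + 6 \left(-6\right) = -12 - 36 = -48$)
$X + M = -375 - 48 = -423$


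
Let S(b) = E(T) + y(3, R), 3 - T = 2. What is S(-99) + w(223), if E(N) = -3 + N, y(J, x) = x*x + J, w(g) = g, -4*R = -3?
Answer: 3593/16 ≈ 224.56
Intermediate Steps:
R = ¾ (R = -¼*(-3) = ¾ ≈ 0.75000)
T = 1 (T = 3 - 1*2 = 3 - 2 = 1)
y(J, x) = J + x² (y(J, x) = x² + J = J + x²)
S(b) = 25/16 (S(b) = (-3 + 1) + (3 + (¾)²) = -2 + (3 + 9/16) = -2 + 57/16 = 25/16)
S(-99) + w(223) = 25/16 + 223 = 3593/16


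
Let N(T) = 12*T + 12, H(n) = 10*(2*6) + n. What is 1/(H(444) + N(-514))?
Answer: -1/5592 ≈ -0.00017883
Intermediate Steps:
H(n) = 120 + n (H(n) = 10*12 + n = 120 + n)
N(T) = 12 + 12*T
1/(H(444) + N(-514)) = 1/((120 + 444) + (12 + 12*(-514))) = 1/(564 + (12 - 6168)) = 1/(564 - 6156) = 1/(-5592) = -1/5592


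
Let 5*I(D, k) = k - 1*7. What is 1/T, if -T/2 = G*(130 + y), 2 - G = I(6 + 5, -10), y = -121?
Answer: -5/486 ≈ -0.010288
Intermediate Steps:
I(D, k) = -7/5 + k/5 (I(D, k) = (k - 1*7)/5 = (k - 7)/5 = (-7 + k)/5 = -7/5 + k/5)
G = 27/5 (G = 2 - (-7/5 + (⅕)*(-10)) = 2 - (-7/5 - 2) = 2 - 1*(-17/5) = 2 + 17/5 = 27/5 ≈ 5.4000)
T = -486/5 (T = -54*(130 - 121)/5 = -54*9/5 = -2*243/5 = -486/5 ≈ -97.200)
1/T = 1/(-486/5) = -5/486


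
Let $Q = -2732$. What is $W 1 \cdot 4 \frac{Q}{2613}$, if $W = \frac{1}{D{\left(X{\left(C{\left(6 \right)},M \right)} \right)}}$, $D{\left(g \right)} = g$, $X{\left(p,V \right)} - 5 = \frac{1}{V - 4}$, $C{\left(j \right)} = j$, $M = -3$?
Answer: $- \frac{38248}{44421} \approx -0.86103$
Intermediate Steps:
$X{\left(p,V \right)} = 5 + \frac{1}{-4 + V}$ ($X{\left(p,V \right)} = 5 + \frac{1}{V - 4} = 5 + \frac{1}{-4 + V}$)
$W = \frac{7}{34}$ ($W = \frac{1}{\frac{1}{-4 - 3} \left(-19 + 5 \left(-3\right)\right)} = \frac{1}{\frac{1}{-7} \left(-19 - 15\right)} = \frac{1}{\left(- \frac{1}{7}\right) \left(-34\right)} = \frac{1}{\frac{34}{7}} = \frac{7}{34} \approx 0.20588$)
$W 1 \cdot 4 \frac{Q}{2613} = \frac{7}{34} \cdot 1 \cdot 4 \left(- \frac{2732}{2613}\right) = \frac{7}{34} \cdot 4 \left(\left(-2732\right) \frac{1}{2613}\right) = \frac{14}{17} \left(- \frac{2732}{2613}\right) = - \frac{38248}{44421}$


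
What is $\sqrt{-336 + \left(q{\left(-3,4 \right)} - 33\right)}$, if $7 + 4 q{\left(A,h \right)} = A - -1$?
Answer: $\frac{3 i \sqrt{165}}{2} \approx 19.268 i$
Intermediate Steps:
$q{\left(A,h \right)} = - \frac{3}{2} + \frac{A}{4}$ ($q{\left(A,h \right)} = - \frac{7}{4} + \frac{A - -1}{4} = - \frac{7}{4} + \frac{A + 1}{4} = - \frac{7}{4} + \frac{1 + A}{4} = - \frac{7}{4} + \left(\frac{1}{4} + \frac{A}{4}\right) = - \frac{3}{2} + \frac{A}{4}$)
$\sqrt{-336 + \left(q{\left(-3,4 \right)} - 33\right)} = \sqrt{-336 + \left(\left(- \frac{3}{2} + \frac{1}{4} \left(-3\right)\right) - 33\right)} = \sqrt{-336 - \frac{141}{4}} = \sqrt{- \frac{1485}{4}} = \frac{3 i \sqrt{165}}{2}$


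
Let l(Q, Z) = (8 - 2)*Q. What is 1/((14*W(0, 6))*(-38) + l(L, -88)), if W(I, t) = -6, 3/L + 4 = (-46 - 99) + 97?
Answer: 26/82983 ≈ 0.00031332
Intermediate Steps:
L = -3/52 (L = 3/(-4 + ((-46 - 99) + 97)) = 3/(-4 + (-145 + 97)) = 3/(-4 - 48) = 3/(-52) = 3*(-1/52) = -3/52 ≈ -0.057692)
l(Q, Z) = 6*Q
1/((14*W(0, 6))*(-38) + l(L, -88)) = 1/((14*(-6))*(-38) + 6*(-3/52)) = 1/(-84*(-38) - 9/26) = 1/(3192 - 9/26) = 1/(82983/26) = 26/82983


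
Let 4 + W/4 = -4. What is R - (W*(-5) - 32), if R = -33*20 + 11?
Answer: -777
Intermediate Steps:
W = -32 (W = -16 + 4*(-4) = -16 - 16 = -32)
R = -649 (R = -660 + 11 = -649)
R - (W*(-5) - 32) = -649 - (-32*(-5) - 32) = -649 - (160 - 32) = -649 - 1*128 = -649 - 128 = -777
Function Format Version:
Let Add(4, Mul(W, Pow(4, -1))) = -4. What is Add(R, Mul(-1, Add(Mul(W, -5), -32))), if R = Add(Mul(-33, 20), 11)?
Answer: -777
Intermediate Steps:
W = -32 (W = Add(-16, Mul(4, -4)) = Add(-16, -16) = -32)
R = -649 (R = Add(-660, 11) = -649)
Add(R, Mul(-1, Add(Mul(W, -5), -32))) = Add(-649, Mul(-1, Add(Mul(-32, -5), -32))) = Add(-649, Mul(-1, Add(160, -32))) = Add(-649, Mul(-1, 128)) = Add(-649, -128) = -777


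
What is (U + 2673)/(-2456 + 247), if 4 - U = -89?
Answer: -2766/2209 ≈ -1.2521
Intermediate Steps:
U = 93 (U = 4 - 1*(-89) = 4 + 89 = 93)
(U + 2673)/(-2456 + 247) = (93 + 2673)/(-2456 + 247) = 2766/(-2209) = 2766*(-1/2209) = -2766/2209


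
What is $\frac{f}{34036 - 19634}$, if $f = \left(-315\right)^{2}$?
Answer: $\frac{99225}{14402} \approx 6.8897$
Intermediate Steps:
$f = 99225$
$\frac{f}{34036 - 19634} = \frac{99225}{34036 - 19634} = \frac{99225}{14402}$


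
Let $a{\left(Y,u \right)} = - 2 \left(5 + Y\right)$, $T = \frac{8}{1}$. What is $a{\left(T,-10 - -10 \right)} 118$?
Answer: $-3068$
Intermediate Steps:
$T = 8$ ($T = 8 \cdot 1 = 8$)
$a{\left(Y,u \right)} = -10 - 2 Y$
$a{\left(T,-10 - -10 \right)} 118 = \left(-10 - 16\right) 118 = \left(-26\right) 118 = -3068$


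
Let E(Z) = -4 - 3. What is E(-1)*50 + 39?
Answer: -311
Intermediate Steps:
E(Z) = -7
E(-1)*50 + 39 = -7*50 + 39 = -350 + 39 = -311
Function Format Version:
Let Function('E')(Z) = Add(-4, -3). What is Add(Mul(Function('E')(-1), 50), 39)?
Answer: -311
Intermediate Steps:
Function('E')(Z) = -7
Add(Mul(Function('E')(-1), 50), 39) = Add(Mul(-7, 50), 39) = Add(-350, 39) = -311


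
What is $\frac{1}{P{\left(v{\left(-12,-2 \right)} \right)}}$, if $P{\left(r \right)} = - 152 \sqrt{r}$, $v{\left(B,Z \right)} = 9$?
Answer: $- \frac{1}{456} \approx -0.002193$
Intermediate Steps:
$\frac{1}{P{\left(v{\left(-12,-2 \right)} \right)}} = \frac{1}{\left(-152\right) \sqrt{9}} = \frac{1}{\left(-152\right) 3} = \frac{1}{-456} = - \frac{1}{456}$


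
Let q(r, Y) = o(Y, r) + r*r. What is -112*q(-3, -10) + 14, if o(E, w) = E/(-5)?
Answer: -1218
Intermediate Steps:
o(E, w) = -E/5 (o(E, w) = E*(-⅕) = -E/5)
q(r, Y) = r² - Y/5 (q(r, Y) = -Y/5 + r*r = -Y/5 + r² = r² - Y/5)
-112*q(-3, -10) + 14 = -112*((-3)² - ⅕*(-10)) + 14 = -112*(9 + 2) + 14 = -112*11 + 14 = -1232 + 14 = -1218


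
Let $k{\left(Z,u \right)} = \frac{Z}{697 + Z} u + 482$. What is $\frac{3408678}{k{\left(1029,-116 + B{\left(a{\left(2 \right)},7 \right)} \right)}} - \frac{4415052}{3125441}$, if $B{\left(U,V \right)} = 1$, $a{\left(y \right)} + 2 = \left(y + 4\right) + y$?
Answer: $\frac{18385000964436504}{2230305321277} \approx 8243.3$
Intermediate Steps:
$a{\left(y \right)} = 2 + 2 y$ ($a{\left(y \right)} = -2 + \left(\left(y + 4\right) + y\right) = -2 + \left(\left(4 + y\right) + y\right) = -2 + \left(4 + 2 y\right) = 2 + 2 y$)
$k{\left(Z,u \right)} = 482 + \frac{Z u}{697 + Z}$ ($k{\left(Z,u \right)} = \frac{Z}{697 + Z} u + 482 = \frac{Z u}{697 + Z} + 482 = 482 + \frac{Z u}{697 + Z}$)
$\frac{3408678}{k{\left(1029,-116 + B{\left(a{\left(2 \right)},7 \right)} \right)}} - \frac{4415052}{3125441} = \frac{3408678}{\frac{1}{697 + 1029} \left(335954 + 482 \cdot 1029 + 1029 \left(-116 + 1\right)\right)} - \frac{4415052}{3125441} = \frac{3408678}{\frac{1}{1726} \left(335954 + 495978 + 1029 \left(-115\right)\right)} - \frac{4415052}{3125441} = \frac{3408678}{\frac{1}{1726} \left(335954 + 495978 - 118335\right)} - \frac{4415052}{3125441} = \frac{3408678}{\frac{1}{1726} \cdot 713597} - \frac{4415052}{3125441} = \frac{3408678}{\frac{713597}{1726}} - \frac{4415052}{3125441} = 3408678 \cdot \frac{1726}{713597} - \frac{4415052}{3125441} = \frac{5883378228}{713597} - \frac{4415052}{3125441} = \frac{18385000964436504}{2230305321277}$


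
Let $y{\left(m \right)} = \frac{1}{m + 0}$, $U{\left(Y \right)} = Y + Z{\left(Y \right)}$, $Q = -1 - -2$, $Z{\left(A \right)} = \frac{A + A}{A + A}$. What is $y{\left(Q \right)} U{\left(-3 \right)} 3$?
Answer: $-6$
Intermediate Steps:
$Z{\left(A \right)} = 1$ ($Z{\left(A \right)} = \frac{2 A}{2 A} = 2 A \frac{1}{2 A} = 1$)
$Q = 1$ ($Q = -1 + 2 = 1$)
$U{\left(Y \right)} = 1 + Y$ ($U{\left(Y \right)} = Y + 1 = 1 + Y$)
$y{\left(m \right)} = \frac{1}{m}$
$y{\left(Q \right)} U{\left(-3 \right)} 3 = \frac{1 - 3}{1} \cdot 3 = 1 \left(-2\right) 3 = \left(-2\right) 3 = -6$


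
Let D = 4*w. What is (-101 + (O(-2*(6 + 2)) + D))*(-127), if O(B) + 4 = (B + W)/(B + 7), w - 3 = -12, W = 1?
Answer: 53086/3 ≈ 17695.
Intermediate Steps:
w = -9 (w = 3 - 12 = -9)
O(B) = -4 + (1 + B)/(7 + B) (O(B) = -4 + (B + 1)/(B + 7) = -4 + (1 + B)/(7 + B))
D = -36 (D = 4*(-9) = -36)
(-101 + (O(-2*(6 + 2)) + D))*(-127) = (-101 + (3*(-9 - (-2)*(6 + 2))/(7 - 2*(6 + 2)) - 36))*(-127) = (-101 + (3*(-9 - (-2)*8)/(7 - 2*8) - 36))*(-127) = (-101 + (3*(-9 - 1*(-16))/(7 - 16) - 36))*(-127) = (-101 + (3*(-9 + 16)/(-9) - 36))*(-127) = (-101 + (3*(-1/9)*7 - 36))*(-127) = (-101 + (-7/3 - 36))*(-127) = (-101 - 115/3)*(-127) = -418/3*(-127) = 53086/3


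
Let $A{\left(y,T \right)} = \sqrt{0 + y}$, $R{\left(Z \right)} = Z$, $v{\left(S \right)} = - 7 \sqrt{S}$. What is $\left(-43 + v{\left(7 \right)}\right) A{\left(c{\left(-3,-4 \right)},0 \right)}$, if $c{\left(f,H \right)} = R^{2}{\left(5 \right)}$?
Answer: $-215 - 35 \sqrt{7} \approx -307.6$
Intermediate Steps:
$c{\left(f,H \right)} = 25$ ($c{\left(f,H \right)} = 5^{2} = 25$)
$A{\left(y,T \right)} = \sqrt{y}$
$\left(-43 + v{\left(7 \right)}\right) A{\left(c{\left(-3,-4 \right)},0 \right)} = \left(-43 - 7 \sqrt{7}\right) \sqrt{25} = \left(-43 - 7 \sqrt{7}\right) 5 = -215 - 35 \sqrt{7}$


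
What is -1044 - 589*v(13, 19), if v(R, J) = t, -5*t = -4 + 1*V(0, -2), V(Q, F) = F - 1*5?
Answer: -11699/5 ≈ -2339.8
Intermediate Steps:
V(Q, F) = -5 + F (V(Q, F) = F - 5 = -5 + F)
t = 11/5 (t = -(-4 + 1*(-5 - 2))/5 = -(-4 + 1*(-7))/5 = -(-4 - 7)/5 = -⅕*(-11) = 11/5 ≈ 2.2000)
v(R, J) = 11/5
-1044 - 589*v(13, 19) = -1044 - 589*11/5 = -1044 - 6479/5 = -11699/5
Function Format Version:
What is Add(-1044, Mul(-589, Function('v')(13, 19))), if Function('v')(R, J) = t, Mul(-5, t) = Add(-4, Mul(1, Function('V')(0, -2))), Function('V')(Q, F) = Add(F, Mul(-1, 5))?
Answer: Rational(-11699, 5) ≈ -2339.8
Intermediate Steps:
Function('V')(Q, F) = Add(-5, F) (Function('V')(Q, F) = Add(F, -5) = Add(-5, F))
t = Rational(11, 5) (t = Mul(Rational(-1, 5), Add(-4, Mul(1, Add(-5, -2)))) = Mul(Rational(-1, 5), Add(-4, Mul(1, -7))) = Mul(Rational(-1, 5), Add(-4, -7)) = Mul(Rational(-1, 5), -11) = Rational(11, 5) ≈ 2.2000)
Function('v')(R, J) = Rational(11, 5)
Add(-1044, Mul(-589, Function('v')(13, 19))) = Add(-1044, Mul(-589, Rational(11, 5))) = Add(-1044, Rational(-6479, 5)) = Rational(-11699, 5)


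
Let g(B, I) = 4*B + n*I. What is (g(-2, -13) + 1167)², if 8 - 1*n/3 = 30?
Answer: 4068289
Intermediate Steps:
n = -66 (n = 24 - 3*30 = 24 - 90 = -66)
g(B, I) = -66*I + 4*B (g(B, I) = 4*B - 66*I = -66*I + 4*B)
(g(-2, -13) + 1167)² = ((-66*(-13) + 4*(-2)) + 1167)² = ((858 - 8) + 1167)² = (850 + 1167)² = 2017² = 4068289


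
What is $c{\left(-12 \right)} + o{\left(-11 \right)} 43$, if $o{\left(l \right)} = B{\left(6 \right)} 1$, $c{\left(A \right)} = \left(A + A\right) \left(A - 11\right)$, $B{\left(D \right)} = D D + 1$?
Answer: $2143$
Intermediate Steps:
$B{\left(D \right)} = 1 + D^{2}$ ($B{\left(D \right)} = D^{2} + 1 = 1 + D^{2}$)
$c{\left(A \right)} = 2 A \left(-11 + A\right)$
$o{\left(l \right)} = 37$ ($o{\left(l \right)} = \left(1 + 6^{2}\right) 1 = \left(1 + 36\right) 1 = 37 \cdot 1 = 37$)
$c{\left(-12 \right)} + o{\left(-11 \right)} 43 = 2 \left(-12\right) \left(-11 - 12\right) + 37 \cdot 43 = 2 \left(-12\right) \left(-23\right) + 1591 = 552 + 1591 = 2143$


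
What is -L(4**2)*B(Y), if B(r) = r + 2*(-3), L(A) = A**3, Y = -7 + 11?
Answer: 8192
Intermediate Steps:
Y = 4
B(r) = -6 + r (B(r) = r - 6 = -6 + r)
-L(4**2)*B(Y) = -(4**2)**3*(-6 + 4) = -16**3*(-2) = -4096*(-2) = -1*(-8192) = 8192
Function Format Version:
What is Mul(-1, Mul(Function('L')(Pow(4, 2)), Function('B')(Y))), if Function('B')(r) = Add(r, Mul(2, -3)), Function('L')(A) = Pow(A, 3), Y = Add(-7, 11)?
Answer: 8192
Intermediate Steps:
Y = 4
Function('B')(r) = Add(-6, r) (Function('B')(r) = Add(r, -6) = Add(-6, r))
Mul(-1, Mul(Function('L')(Pow(4, 2)), Function('B')(Y))) = Mul(-1, Mul(Pow(Pow(4, 2), 3), Add(-6, 4))) = Mul(-1, Mul(Pow(16, 3), -2)) = Mul(-1, Mul(4096, -2)) = Mul(-1, -8192) = 8192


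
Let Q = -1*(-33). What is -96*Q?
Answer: -3168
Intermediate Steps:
Q = 33
-96*Q = -96*33 = -3168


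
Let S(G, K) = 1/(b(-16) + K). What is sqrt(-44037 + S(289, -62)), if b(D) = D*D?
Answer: I*sqrt(1657376338)/194 ≈ 209.85*I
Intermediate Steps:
b(D) = D**2
S(G, K) = 1/(256 + K) (S(G, K) = 1/((-16)**2 + K) = 1/(256 + K))
sqrt(-44037 + S(289, -62)) = sqrt(-44037 + 1/(256 - 62)) = sqrt(-44037 + 1/194) = sqrt(-8543177/194) = I*sqrt(1657376338)/194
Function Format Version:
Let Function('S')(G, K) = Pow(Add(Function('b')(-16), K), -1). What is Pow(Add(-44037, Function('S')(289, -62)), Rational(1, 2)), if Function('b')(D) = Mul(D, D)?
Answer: Mul(Rational(1, 194), I, Pow(1657376338, Rational(1, 2))) ≈ Mul(209.85, I)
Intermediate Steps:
Function('b')(D) = Pow(D, 2)
Function('S')(G, K) = Pow(Add(256, K), -1) (Function('S')(G, K) = Pow(Add(Pow(-16, 2), K), -1) = Pow(Add(256, K), -1))
Pow(Add(-44037, Function('S')(289, -62)), Rational(1, 2)) = Pow(Add(-44037, Pow(Add(256, -62), -1)), Rational(1, 2)) = Pow(Add(-44037, Pow(194, -1)), Rational(1, 2)) = Pow(Add(-44037, Rational(1, 194)), Rational(1, 2)) = Pow(Rational(-8543177, 194), Rational(1, 2)) = Mul(Rational(1, 194), I, Pow(1657376338, Rational(1, 2)))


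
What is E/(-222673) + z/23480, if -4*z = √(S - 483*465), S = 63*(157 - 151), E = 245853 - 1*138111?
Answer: -107742/222673 - 3*I*√24913/93920 ≈ -0.48386 - 0.0050417*I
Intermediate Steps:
E = 107742 (E = 245853 - 138111 = 107742)
S = 378 (S = 63*6 = 378)
z = -3*I*√24913/4 (z = -√(378 - 483*465)/4 = -√(378 - 224595)/4 = -3*I*√24913/4 ≈ -118.38*I)
E/(-222673) + z/23480 = 107742/(-222673) - 3*I*√24913/4/23480 = 107742*(-1/222673) - 3*I*√24913/4*(1/23480) = -107742/222673 - 3*I*√24913/93920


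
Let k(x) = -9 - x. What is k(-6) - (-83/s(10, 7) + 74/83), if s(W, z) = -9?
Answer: -9796/747 ≈ -13.114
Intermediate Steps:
k(-6) - (-83/s(10, 7) + 74/83) = (-9 - 1*(-6)) - (-83/(-9) + 74/83) = (-9 + 6) - (-83*(-1/9) + 74*(1/83)) = -3 - (83/9 + 74/83) = -3 - 1*7555/747 = -3 - 7555/747 = -9796/747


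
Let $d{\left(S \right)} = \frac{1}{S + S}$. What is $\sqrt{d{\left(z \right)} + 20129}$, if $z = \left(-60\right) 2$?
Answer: $\frac{7 \sqrt{1478865}}{60} \approx 141.88$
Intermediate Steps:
$z = -120$
$d{\left(S \right)} = \frac{1}{2 S}$
$\sqrt{d{\left(z \right)} + 20129} = \sqrt{\frac{1}{2 \left(-120\right)} + 20129} = \sqrt{\frac{1}{2} \left(- \frac{1}{120}\right) + 20129} = \sqrt{- \frac{1}{240} + 20129} = \sqrt{\frac{4830959}{240}} = \frac{7 \sqrt{1478865}}{60}$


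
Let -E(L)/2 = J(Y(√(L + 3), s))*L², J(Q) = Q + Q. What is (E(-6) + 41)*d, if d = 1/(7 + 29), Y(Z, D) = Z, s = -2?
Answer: 41/36 - 4*I*√3 ≈ 1.1389 - 6.9282*I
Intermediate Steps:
J(Q) = 2*Q
d = 1/36 ≈ 0.027778
E(L) = -4*L²*√(3 + L) (E(L) = -2*2*√(L + 3)*L² = -2*2*√(3 + L)*L² = -4*L²*√(3 + L))
(E(-6) + 41)*d = (-4*(-6)²*√(3 - 6) + 41)*(1/36) = (-4*36*√(-3) + 41)*(1/36) = (-4*36*I*√3 + 41)*(1/36) = (-144*I*√3 + 41)*(1/36) = (41 - 144*I*√3)*(1/36) = 41/36 - 4*I*√3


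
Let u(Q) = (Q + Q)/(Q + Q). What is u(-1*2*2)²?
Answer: 1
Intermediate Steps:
u(Q) = 1 (u(Q) = (2*Q)/((2*Q)) = (2*Q)*(1/(2*Q)) = 1)
u(-1*2*2)² = 1² = 1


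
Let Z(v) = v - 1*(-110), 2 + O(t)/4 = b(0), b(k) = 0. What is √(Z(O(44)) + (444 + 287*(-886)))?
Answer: 2*I*√63434 ≈ 503.72*I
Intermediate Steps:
O(t) = -8 (O(t) = -8 + 4*0 = -8 + 0 = -8)
Z(v) = 110 + v (Z(v) = v + 110 = 110 + v)
√(Z(O(44)) + (444 + 287*(-886))) = √((110 - 8) + (444 + 287*(-886))) = √(102 + (444 - 254282)) = √(102 - 253838) = √(-253736) = 2*I*√63434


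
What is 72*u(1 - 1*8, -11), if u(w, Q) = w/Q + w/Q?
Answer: 1008/11 ≈ 91.636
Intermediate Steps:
u(w, Q) = 2*w/Q
72*u(1 - 1*8, -11) = 72*(2*(1 - 1*8)/(-11)) = 72*(2*(1 - 8)*(-1/11)) = 72*(2*(-7)*(-1/11)) = 72*(14/11) = 1008/11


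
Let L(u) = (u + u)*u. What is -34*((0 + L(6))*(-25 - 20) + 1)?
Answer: 110126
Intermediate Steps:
L(u) = 2*u² (L(u) = (2*u)*u = 2*u²)
-34*((0 + L(6))*(-25 - 20) + 1) = -34*((0 + 2*6²)*(-25 - 20) + 1) = -34*((0 + 2*36)*(-45) + 1) = -34*((0 + 72)*(-45) + 1) = -34*(72*(-45) + 1) = -34*(-3240 + 1) = -34*(-3239) = 110126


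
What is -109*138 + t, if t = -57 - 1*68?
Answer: -15167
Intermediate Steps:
t = -125 (t = -57 - 68 = -125)
-109*138 + t = -109*138 - 125 = -15042 - 125 = -15167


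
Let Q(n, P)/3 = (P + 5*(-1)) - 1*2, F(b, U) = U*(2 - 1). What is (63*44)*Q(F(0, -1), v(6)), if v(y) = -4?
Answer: -91476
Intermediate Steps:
F(b, U) = U (F(b, U) = U*1 = U)
Q(n, P) = -21 + 3*P (Q(n, P) = 3*((P + 5*(-1)) - 1*2) = 3*((P - 5) - 2) = 3*((-5 + P) - 2) = 3*(-7 + P) = -21 + 3*P)
(63*44)*Q(F(0, -1), v(6)) = (63*44)*(-21 + 3*(-4)) = 2772*(-21 - 12) = 2772*(-33) = -91476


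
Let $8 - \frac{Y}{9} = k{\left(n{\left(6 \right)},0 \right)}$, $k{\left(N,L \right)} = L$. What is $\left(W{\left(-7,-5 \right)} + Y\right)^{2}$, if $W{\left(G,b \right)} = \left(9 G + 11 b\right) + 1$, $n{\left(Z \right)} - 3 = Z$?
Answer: $2025$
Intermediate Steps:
$n{\left(Z \right)} = 3 + Z$
$W{\left(G,b \right)} = 1 + 9 G + 11 b$
$Y = 72$ ($Y = 72 - 0 = 72 + 0 = 72$)
$\left(W{\left(-7,-5 \right)} + Y\right)^{2} = \left(\left(1 + 9 \left(-7\right) + 11 \left(-5\right)\right) + 72\right)^{2} = \left(\left(1 - 63 - 55\right) + 72\right)^{2} = \left(-117 + 72\right)^{2} = \left(-45\right)^{2} = 2025$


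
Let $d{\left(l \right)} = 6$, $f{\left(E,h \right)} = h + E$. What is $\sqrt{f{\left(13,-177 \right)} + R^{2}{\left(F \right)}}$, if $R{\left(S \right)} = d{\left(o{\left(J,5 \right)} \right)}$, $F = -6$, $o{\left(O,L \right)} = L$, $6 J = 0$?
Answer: $8 i \sqrt{2} \approx 11.314 i$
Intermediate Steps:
$J = 0$ ($J = \frac{1}{6} \cdot 0 = 0$)
$f{\left(E,h \right)} = E + h$
$R{\left(S \right)} = 6$
$\sqrt{f{\left(13,-177 \right)} + R^{2}{\left(F \right)}} = \sqrt{\left(13 - 177\right) + 6^{2}} = \sqrt{-164 + 36} = \sqrt{-128} = 8 i \sqrt{2}$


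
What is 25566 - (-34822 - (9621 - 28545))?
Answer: 41464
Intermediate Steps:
25566 - (-34822 - (9621 - 28545)) = 25566 - (-34822 - 1*(-18924)) = 25566 - (-34822 + 18924) = 25566 - 1*(-15898) = 25566 + 15898 = 41464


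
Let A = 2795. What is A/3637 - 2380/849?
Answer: -6283105/3087813 ≈ -2.0348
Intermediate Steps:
A/3637 - 2380/849 = 2795/3637 - 2380/849 = -6283105/3087813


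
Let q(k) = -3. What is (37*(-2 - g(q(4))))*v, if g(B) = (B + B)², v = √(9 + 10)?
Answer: -1406*√19 ≈ -6128.6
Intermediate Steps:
v = √19 ≈ 4.3589
g(B) = 4*B² (g(B) = (2*B)² = 4*B²)
(37*(-2 - g(q(4))))*v = (37*(-2 - 4*(-3)²))*√19 = (37*(-2 - 4*9))*√19 = (37*(-2 - 1*36))*√19 = (37*(-2 - 36))*√19 = (37*(-38))*√19 = -1406*√19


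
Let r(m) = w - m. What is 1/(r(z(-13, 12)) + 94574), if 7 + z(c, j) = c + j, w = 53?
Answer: 1/94635 ≈ 1.0567e-5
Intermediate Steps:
z(c, j) = -7 + c + j (z(c, j) = -7 + (c + j) = -7 + c + j)
r(m) = 53 - m
1/(r(z(-13, 12)) + 94574) = 1/((53 - (-7 - 13 + 12)) + 94574) = 1/((53 - 1*(-8)) + 94574) = 1/((53 + 8) + 94574) = 1/(61 + 94574) = 1/94635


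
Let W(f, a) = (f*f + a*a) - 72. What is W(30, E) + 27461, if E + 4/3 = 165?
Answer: 495682/9 ≈ 55076.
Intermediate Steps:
E = 491/3 (E = -4/3 + 165 = 491/3 ≈ 163.67)
W(f, a) = -72 + a² + f² (W(f, a) = (f² + a²) - 72 = (a² + f²) - 72 = -72 + a² + f²)
W(30, E) + 27461 = (-72 + (491/3)² + 30²) + 27461 = (-72 + 241081/9 + 900) + 27461 = 248533/9 + 27461 = 495682/9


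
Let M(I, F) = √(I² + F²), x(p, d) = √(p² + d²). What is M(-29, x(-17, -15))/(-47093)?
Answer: -√1355/47093 ≈ -0.00078165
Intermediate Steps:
x(p, d) = √(d² + p²)
M(I, F) = √(F² + I²)
M(-29, x(-17, -15))/(-47093) = √((√((-15)² + (-17)²))² + (-29)²)/(-47093) = √((√(225 + 289))² + 841)*(-1/47093) = √((√514)² + 841)*(-1/47093) = √(514 + 841)*(-1/47093) = √1355*(-1/47093) = -√1355/47093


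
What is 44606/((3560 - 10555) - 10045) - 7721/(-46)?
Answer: 32378491/195960 ≈ 165.23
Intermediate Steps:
44606/((3560 - 10555) - 10045) - 7721/(-46) = 44606/(-6995 - 10045) - 7721*(-1/46) = 44606/(-17040) + 7721/46 = 44606*(-1/17040) + 7721/46 = -22303/8520 + 7721/46 = 32378491/195960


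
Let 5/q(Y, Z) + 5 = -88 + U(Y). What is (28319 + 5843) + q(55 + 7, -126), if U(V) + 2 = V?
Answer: 1127341/33 ≈ 34162.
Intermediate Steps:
U(V) = -2 + V
q(Y, Z) = 5/(-95 + Y) (q(Y, Z) = 5/(-5 + (-88 + (-2 + Y))) = 5/(-5 + (-90 + Y)) = 5/(-95 + Y))
(28319 + 5843) + q(55 + 7, -126) = (28319 + 5843) + 5/(-95 + (55 + 7)) = 34162 + 5/(-95 + 62) = 34162 + 5/(-33) = 34162 + 5*(-1/33) = 34162 - 5/33 = 1127341/33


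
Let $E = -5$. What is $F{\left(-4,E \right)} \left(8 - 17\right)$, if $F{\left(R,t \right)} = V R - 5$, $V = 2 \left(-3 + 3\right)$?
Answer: $45$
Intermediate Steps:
$V = 0$ ($V = 2 \cdot 0 = 0$)
$F{\left(R,t \right)} = -5$ ($F{\left(R,t \right)} = 0 R - 5 = 0 - 5 = -5$)
$F{\left(-4,E \right)} \left(8 - 17\right) = - 5 \left(8 - 17\right) = \left(-5\right) \left(-9\right) = 45$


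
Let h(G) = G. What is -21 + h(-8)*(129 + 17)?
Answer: -1189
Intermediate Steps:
-21 + h(-8)*(129 + 17) = -21 - 8*(129 + 17) = -21 - 8*146 = -21 - 1168 = -1189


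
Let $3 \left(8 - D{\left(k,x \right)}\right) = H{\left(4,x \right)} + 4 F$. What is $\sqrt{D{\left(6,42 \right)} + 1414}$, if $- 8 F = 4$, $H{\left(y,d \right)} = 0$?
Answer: $\frac{2 \sqrt{3201}}{3} \approx 37.718$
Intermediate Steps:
$F = - \frac{1}{2}$ ($F = \left(- \frac{1}{8}\right) 4 = - \frac{1}{2} \approx -0.5$)
$D{\left(k,x \right)} = \frac{26}{3}$ ($D{\left(k,x \right)} = 8 - \frac{0 + 4 \left(- \frac{1}{2}\right)}{3} = 8 - \frac{0 - 2}{3} = 8 - - \frac{2}{3} = 8 + \frac{2}{3} = \frac{26}{3}$)
$\sqrt{D{\left(6,42 \right)} + 1414} = \sqrt{\frac{26}{3} + 1414} = \sqrt{\frac{4268}{3}} = \frac{2 \sqrt{3201}}{3}$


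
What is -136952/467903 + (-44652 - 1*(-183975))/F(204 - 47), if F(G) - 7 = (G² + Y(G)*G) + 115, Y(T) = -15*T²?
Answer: -2670547001239/9049809246824 ≈ -0.29509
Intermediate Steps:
F(G) = 122 + G² - 15*G³ (F(G) = 7 + ((G² + (-15*G²)*G) + 115) = 7 + ((G² - 15*G³) + 115) = 7 + (115 + G² - 15*G³) = 122 + G² - 15*G³)
-136952/467903 + (-44652 - 1*(-183975))/F(204 - 47) = -136952/467903 + (-44652 - 1*(-183975))/(122 + (204 - 47)² - 15*(204 - 47)³) = -136952*1/467903 + (-44652 + 183975)/(122 + 157² - 15*157³) = -136952/467903 + 139323/(122 + 24649 - 15*3869893) = -136952/467903 + 139323/(122 + 24649 - 58048395) = -136952/467903 + 139323/(-58023624) = -136952/467903 + 139323*(-1/58023624) = -136952/467903 - 46441/19341208 = -2670547001239/9049809246824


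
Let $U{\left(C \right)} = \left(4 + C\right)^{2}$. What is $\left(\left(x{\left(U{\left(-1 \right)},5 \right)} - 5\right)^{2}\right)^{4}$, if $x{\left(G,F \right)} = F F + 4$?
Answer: $110075314176$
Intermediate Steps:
$x{\left(G,F \right)} = 4 + F^{2}$ ($x{\left(G,F \right)} = F^{2} + 4 = 4 + F^{2}$)
$\left(\left(x{\left(U{\left(-1 \right)},5 \right)} - 5\right)^{2}\right)^{4} = \left(\left(\left(4 + 5^{2}\right) - 5\right)^{2}\right)^{4} = \left(\left(\left(4 + 25\right) - 5\right)^{2}\right)^{4} = \left(\left(29 - 5\right)^{2}\right)^{4} = \left(24^{2}\right)^{4} = 576^{4} = 110075314176$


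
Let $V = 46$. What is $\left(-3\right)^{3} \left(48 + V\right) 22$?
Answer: $-55836$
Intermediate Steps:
$\left(-3\right)^{3} \left(48 + V\right) 22 = \left(-3\right)^{3} \left(48 + 46\right) 22 = \left(-27\right) 94 \cdot 22 = \left(-2538\right) 22 = -55836$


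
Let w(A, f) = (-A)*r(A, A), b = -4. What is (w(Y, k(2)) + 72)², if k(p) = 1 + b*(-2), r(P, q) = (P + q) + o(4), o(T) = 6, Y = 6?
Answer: 1296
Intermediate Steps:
r(P, q) = 6 + P + q (r(P, q) = (P + q) + 6 = 6 + P + q)
k(p) = 9 (k(p) = 1 - 4*(-2) = 1 + 8 = 9)
w(A, f) = -A*(6 + 2*A) (w(A, f) = (-A)*(6 + A + A) = (-A)*(6 + 2*A) = -A*(6 + 2*A))
(w(Y, k(2)) + 72)² = (-2*6*(3 + 6) + 72)² = (-2*6*9 + 72)² = (-108 + 72)² = (-36)² = 1296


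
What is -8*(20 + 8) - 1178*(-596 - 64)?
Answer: 777256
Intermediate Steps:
-8*(20 + 8) - 1178*(-596 - 64) = -8*28 - 1178*(-660) = -224 + 777480 = 777256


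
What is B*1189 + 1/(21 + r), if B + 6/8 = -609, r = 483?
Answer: -365396345/504 ≈ -7.2499e+5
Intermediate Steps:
B = -2439/4 (B = -¾ - 609 = -2439/4 ≈ -609.75)
B*1189 + 1/(21 + r) = -2439/4*1189 + 1/(21 + 483) = -2899971/4 + 1/504 = -365396345/504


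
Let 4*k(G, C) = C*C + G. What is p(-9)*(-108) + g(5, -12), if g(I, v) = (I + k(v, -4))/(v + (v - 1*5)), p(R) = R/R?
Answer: -3138/29 ≈ -108.21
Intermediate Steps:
k(G, C) = G/4 + C²/4 (k(G, C) = (C*C + G)/4 = (C² + G)/4 = (G + C²)/4 = G/4 + C²/4)
p(R) = 1
g(I, v) = (4 + I + v/4)/(-5 + 2*v) (g(I, v) = (I + (v/4 + (¼)*(-4)²))/(v + (v - 1*5)) = (I + (v/4 + (¼)*16))/(v + (v - 5)) = (I + (v/4 + 4))/(v + (-5 + v)) = (I + (4 + v/4))/(-5 + 2*v) = (4 + I + v/4)/(-5 + 2*v))
p(-9)*(-108) + g(5, -12) = 1*(-108) + (16 - 12 + 4*5)/(4*(-5 + 2*(-12))) = -108 + (16 - 12 + 20)/(4*(-5 - 24)) = -108 + (¼)*24/(-29) = -108 + (¼)*(-1/29)*24 = -108 - 6/29 = -3138/29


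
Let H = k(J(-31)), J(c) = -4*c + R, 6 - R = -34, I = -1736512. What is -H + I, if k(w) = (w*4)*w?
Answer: -1844096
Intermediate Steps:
R = 40 (R = 6 - 1*(-34) = 6 + 34 = 40)
J(c) = 40 - 4*c (J(c) = -4*c + 40 = 40 - 4*c)
k(w) = 4*w**2 (k(w) = (4*w)*w = 4*w**2)
H = 107584 (H = 4*(40 - 4*(-31))**2 = 4*(40 + 124)**2 = 4*164**2 = 4*26896 = 107584)
-H + I = -1*107584 - 1736512 = -107584 - 1736512 = -1844096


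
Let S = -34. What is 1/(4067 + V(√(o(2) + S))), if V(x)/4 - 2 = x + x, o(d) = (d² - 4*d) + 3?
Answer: 815/3321573 - 8*I*√35/16607865 ≈ 0.00024537 - 2.8498e-6*I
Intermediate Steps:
o(d) = 3 + d² - 4*d
V(x) = 8 + 8*x (V(x) = 8 + 4*(x + x) = 8 + 4*(2*x) = 8 + 8*x)
1/(4067 + V(√(o(2) + S))) = 1/(4067 + (8 + 8*√((3 + 2² - 4*2) - 34))) = 1/(4067 + (8 + 8*√((3 + 4 - 8) - 34))) = 1/(4067 + (8 + 8*√(-1 - 34))) = 1/(4067 + (8 + 8*√(-35))) = 1/(4067 + (8 + 8*(I*√35))) = 1/(4067 + (8 + 8*I*√35)) = 1/(4075 + 8*I*√35)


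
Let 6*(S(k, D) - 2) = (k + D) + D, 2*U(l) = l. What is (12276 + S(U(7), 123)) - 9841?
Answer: 29743/12 ≈ 2478.6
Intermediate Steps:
U(l) = l/2
S(k, D) = 2 + D/3 + k/6 (S(k, D) = 2 + ((k + D) + D)/6 = 2 + ((D + k) + D)/6 = 2 + (k + 2*D)/6 = 2 + (D/3 + k/6) = 2 + D/3 + k/6)
(12276 + S(U(7), 123)) - 9841 = (12276 + (2 + (⅓)*123 + ((½)*7)/6)) - 9841 = (12276 + (2 + 41 + (⅙)*(7/2))) - 9841 = (12276 + (2 + 41 + 7/12)) - 9841 = (12276 + 523/12) - 9841 = 147835/12 - 9841 = 29743/12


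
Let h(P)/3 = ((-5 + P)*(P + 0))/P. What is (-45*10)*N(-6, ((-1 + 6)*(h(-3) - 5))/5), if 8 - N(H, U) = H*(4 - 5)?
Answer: -900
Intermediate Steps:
h(P) = -15 + 3*P (h(P) = 3*(((-5 + P)*(P + 0))/P) = 3*(((-5 + P)*P)/P) = 3*((P*(-5 + P))/P) = 3*(-5 + P) = -15 + 3*P)
N(H, U) = 8 + H (N(H, U) = 8 - H*(4 - 5) = 8 - H*(-1) = 8 - (-1)*H = 8 + H)
(-45*10)*N(-6, ((-1 + 6)*(h(-3) - 5))/5) = (-45*10)*(8 - 6) = -450*2 = -900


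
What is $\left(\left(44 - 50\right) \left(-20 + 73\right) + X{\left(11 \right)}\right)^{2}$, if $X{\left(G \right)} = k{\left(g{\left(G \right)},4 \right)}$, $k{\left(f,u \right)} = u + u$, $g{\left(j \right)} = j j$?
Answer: $96100$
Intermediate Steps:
$g{\left(j \right)} = j^{2}$
$k{\left(f,u \right)} = 2 u$
$X{\left(G \right)} = 8$ ($X{\left(G \right)} = 2 \cdot 4 = 8$)
$\left(\left(44 - 50\right) \left(-20 + 73\right) + X{\left(11 \right)}\right)^{2} = \left(\left(44 - 50\right) \left(-20 + 73\right) + 8\right)^{2} = \left(\left(-6\right) 53 + 8\right)^{2} = \left(-318 + 8\right)^{2} = \left(-310\right)^{2} = 96100$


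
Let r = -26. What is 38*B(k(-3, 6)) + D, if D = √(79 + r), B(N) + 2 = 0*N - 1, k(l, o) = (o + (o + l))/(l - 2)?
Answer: -114 + √53 ≈ -106.72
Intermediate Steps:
k(l, o) = (l + 2*o)/(-2 + l) (k(l, o) = (o + (l + o))/(-2 + l) = (l + 2*o)/(-2 + l))
B(N) = -3 (B(N) = -2 + (0*N - 1) = -2 + (0 - 1) = -2 - 1 = -3)
D = √53 (D = √(79 - 26) = √53 ≈ 7.2801)
38*B(k(-3, 6)) + D = 38*(-3) + √53 = -114 + √53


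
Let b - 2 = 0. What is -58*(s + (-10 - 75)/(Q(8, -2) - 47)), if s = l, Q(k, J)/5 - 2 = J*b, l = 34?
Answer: -117334/57 ≈ -2058.5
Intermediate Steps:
b = 2 (b = 2 + 0 = 2)
Q(k, J) = 10 + 10*J (Q(k, J) = 10 + 5*(J*2) = 10 + 5*(2*J) = 10 + 10*J)
s = 34
-58*(s + (-10 - 75)/(Q(8, -2) - 47)) = -58*(34 + (-10 - 75)/((10 + 10*(-2)) - 47)) = -58*(34 - 85/((10 - 20) - 47)) = -58*(34 - 85/(-10 - 47)) = -58*(34 - 85/(-57)) = -58*(34 - 85*(-1/57)) = -58*(34 + 85/57) = -58*2023/57 = -117334/57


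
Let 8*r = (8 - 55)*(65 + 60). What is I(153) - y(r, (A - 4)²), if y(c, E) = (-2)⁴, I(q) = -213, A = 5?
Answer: -229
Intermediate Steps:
r = -5875/8 (r = ((8 - 55)*(65 + 60))/8 = (-47*125)/8 = (⅛)*(-5875) = -5875/8 ≈ -734.38)
y(c, E) = 16
I(153) - y(r, (A - 4)²) = -213 - 1*16 = -213 - 16 = -229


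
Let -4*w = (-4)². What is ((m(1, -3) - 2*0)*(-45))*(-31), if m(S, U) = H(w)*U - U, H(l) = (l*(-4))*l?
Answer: 272025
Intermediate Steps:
w = -4 (w = -¼*(-4)² = -¼*16 = -4)
H(l) = -4*l² (H(l) = (-4*l)*l = -4*l²)
m(S, U) = -65*U (m(S, U) = (-4*(-4)²)*U - U = (-4*16)*U - U = -64*U - U = -65*U)
((m(1, -3) - 2*0)*(-45))*(-31) = ((-65*(-3) - 2*0)*(-45))*(-31) = ((195 + 0)*(-45))*(-31) = (195*(-45))*(-31) = -8775*(-31) = 272025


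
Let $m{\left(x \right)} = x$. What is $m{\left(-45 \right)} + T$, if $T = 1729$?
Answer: $1684$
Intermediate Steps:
$m{\left(-45 \right)} + T = -45 + 1729 = 1684$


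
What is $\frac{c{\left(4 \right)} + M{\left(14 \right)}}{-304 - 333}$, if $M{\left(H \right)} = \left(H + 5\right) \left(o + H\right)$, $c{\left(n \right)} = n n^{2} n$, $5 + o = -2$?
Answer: $- \frac{389}{637} \approx -0.61067$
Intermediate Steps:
$o = -7$ ($o = -5 - 2 = -7$)
$c{\left(n \right)} = n^{4}$ ($c{\left(n \right)} = n^{3} n = n^{4}$)
$M{\left(H \right)} = \left(-7 + H\right) \left(5 + H\right)$ ($M{\left(H \right)} = \left(H + 5\right) \left(-7 + H\right) = \left(5 + H\right) \left(-7 + H\right) = \left(-7 + H\right) \left(5 + H\right)$)
$\frac{c{\left(4 \right)} + M{\left(14 \right)}}{-304 - 333} = \frac{4^{4} - \left(63 - 196\right)}{-304 - 333} = \frac{256 - -133}{-637} = \left(256 + 133\right) \left(- \frac{1}{637}\right) = 389 \left(- \frac{1}{637}\right) = - \frac{389}{637}$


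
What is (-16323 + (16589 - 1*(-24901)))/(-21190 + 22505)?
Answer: 25167/1315 ≈ 19.138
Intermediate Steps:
(-16323 + (16589 - 1*(-24901)))/(-21190 + 22505) = (-16323 + (16589 + 24901))/1315 = (-16323 + 41490)*(1/1315) = 25167*(1/1315) = 25167/1315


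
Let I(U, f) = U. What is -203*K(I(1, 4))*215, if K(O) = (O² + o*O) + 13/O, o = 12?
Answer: -1134770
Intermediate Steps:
K(O) = O² + 12*O + 13/O (K(O) = (O² + 12*O) + 13/O = O² + 12*O + 13/O)
-203*K(I(1, 4))*215 = -203*(13 + 1²*(12 + 1))/1*215 = -203*(13 + 1*13)*215 = -203*(13 + 13)*215 = -203*26*215 = -5278*215 = -1134770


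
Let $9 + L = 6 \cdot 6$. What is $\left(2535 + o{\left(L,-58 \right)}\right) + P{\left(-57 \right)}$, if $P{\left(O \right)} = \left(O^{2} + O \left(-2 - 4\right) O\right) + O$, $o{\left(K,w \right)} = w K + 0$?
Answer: $-15333$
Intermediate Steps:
$L = 27$ ($L = -9 + 6 \cdot 6 = -9 + 36 = 27$)
$o{\left(K,w \right)} = K w$ ($o{\left(K,w \right)} = K w + 0 = K w$)
$P{\left(O \right)} = O - 5 O^{2}$ ($P{\left(O \right)} = \left(O^{2} + O \left(-6\right) O\right) + O = \left(O^{2} + - 6 O O\right) + O = \left(O^{2} - 6 O^{2}\right) + O = - 5 O^{2} + O = O - 5 O^{2}$)
$\left(2535 + o{\left(L,-58 \right)}\right) + P{\left(-57 \right)} = \left(2535 + 27 \left(-58\right)\right) - 57 \left(1 - -285\right) = \left(2535 - 1566\right) - 57 \left(1 + 285\right) = 969 - 16302 = -15333$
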